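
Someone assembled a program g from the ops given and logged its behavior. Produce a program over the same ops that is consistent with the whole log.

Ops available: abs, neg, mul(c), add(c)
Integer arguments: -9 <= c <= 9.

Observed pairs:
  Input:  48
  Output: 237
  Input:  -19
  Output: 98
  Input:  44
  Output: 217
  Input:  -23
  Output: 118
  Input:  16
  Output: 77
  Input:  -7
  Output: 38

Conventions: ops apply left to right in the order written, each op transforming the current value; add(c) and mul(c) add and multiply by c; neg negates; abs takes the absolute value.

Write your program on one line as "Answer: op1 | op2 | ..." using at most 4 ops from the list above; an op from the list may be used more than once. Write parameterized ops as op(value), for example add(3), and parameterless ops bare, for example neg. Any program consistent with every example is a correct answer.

mul(5) | add(-4) | add(1) | abs

Check, running the answer program on each example:
  48 -> 240 -> 236 -> 237 -> 237
  -19 -> -95 -> -99 -> -98 -> 98
  44 -> 220 -> 216 -> 217 -> 217
  -23 -> -115 -> -119 -> -118 -> 118
  16 -> 80 -> 76 -> 77 -> 77
  -7 -> -35 -> -39 -> -38 -> 38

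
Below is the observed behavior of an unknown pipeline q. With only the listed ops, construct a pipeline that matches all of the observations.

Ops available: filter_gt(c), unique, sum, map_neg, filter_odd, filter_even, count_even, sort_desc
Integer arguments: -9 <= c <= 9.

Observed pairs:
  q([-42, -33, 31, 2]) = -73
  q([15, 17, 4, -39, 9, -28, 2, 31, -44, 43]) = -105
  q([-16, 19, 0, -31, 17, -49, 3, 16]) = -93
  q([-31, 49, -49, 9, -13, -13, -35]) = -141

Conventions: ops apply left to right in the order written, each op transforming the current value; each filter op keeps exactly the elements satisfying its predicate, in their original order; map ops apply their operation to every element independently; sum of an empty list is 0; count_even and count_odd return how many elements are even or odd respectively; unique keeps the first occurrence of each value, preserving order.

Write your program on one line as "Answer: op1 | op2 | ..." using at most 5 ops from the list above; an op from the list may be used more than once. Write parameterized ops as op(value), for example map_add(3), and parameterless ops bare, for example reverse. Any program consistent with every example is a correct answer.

map_neg | sort_desc | filter_gt(-7) | map_neg | sum

Check, running the answer program on each example:
  [-42, -33, 31, 2] -> [42, 33, -31, -2] -> [42, 33, -2, -31] -> [42, 33, -2] -> [-42, -33, 2] -> -73
  [15, 17, 4, -39, 9, -28, 2, 31, -44, 43] -> [-15, -17, -4, 39, -9, 28, -2, -31, 44, -43] -> [44, 39, 28, -2, -4, -9, -15, -17, -31, -43] -> [44, 39, 28, -2, -4] -> [-44, -39, -28, 2, 4] -> -105
  [-16, 19, 0, -31, 17, -49, 3, 16] -> [16, -19, 0, 31, -17, 49, -3, -16] -> [49, 31, 16, 0, -3, -16, -17, -19] -> [49, 31, 16, 0, -3] -> [-49, -31, -16, 0, 3] -> -93
  [-31, 49, -49, 9, -13, -13, -35] -> [31, -49, 49, -9, 13, 13, 35] -> [49, 35, 31, 13, 13, -9, -49] -> [49, 35, 31, 13, 13] -> [-49, -35, -31, -13, -13] -> -141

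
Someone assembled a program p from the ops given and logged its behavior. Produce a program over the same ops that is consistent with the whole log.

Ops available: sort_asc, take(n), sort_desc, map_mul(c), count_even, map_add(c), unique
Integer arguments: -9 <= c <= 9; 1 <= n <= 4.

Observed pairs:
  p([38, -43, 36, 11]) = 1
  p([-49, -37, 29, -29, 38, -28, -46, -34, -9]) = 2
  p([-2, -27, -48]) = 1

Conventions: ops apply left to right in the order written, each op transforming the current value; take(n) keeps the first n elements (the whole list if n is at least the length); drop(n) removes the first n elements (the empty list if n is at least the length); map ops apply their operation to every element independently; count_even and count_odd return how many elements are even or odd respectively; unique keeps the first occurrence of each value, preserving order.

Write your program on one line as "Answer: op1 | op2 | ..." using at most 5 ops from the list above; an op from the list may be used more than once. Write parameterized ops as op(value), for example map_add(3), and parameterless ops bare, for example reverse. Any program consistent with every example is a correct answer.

map_mul(5) | take(2) | map_add(5) | sort_asc | count_even

Check, running the answer program on each example:
  [38, -43, 36, 11] -> [190, -215, 180, 55] -> [190, -215] -> [195, -210] -> [-210, 195] -> 1
  [-49, -37, 29, -29, 38, -28, -46, -34, -9] -> [-245, -185, 145, -145, 190, -140, -230, -170, -45] -> [-245, -185] -> [-240, -180] -> [-240, -180] -> 2
  [-2, -27, -48] -> [-10, -135, -240] -> [-10, -135] -> [-5, -130] -> [-130, -5] -> 1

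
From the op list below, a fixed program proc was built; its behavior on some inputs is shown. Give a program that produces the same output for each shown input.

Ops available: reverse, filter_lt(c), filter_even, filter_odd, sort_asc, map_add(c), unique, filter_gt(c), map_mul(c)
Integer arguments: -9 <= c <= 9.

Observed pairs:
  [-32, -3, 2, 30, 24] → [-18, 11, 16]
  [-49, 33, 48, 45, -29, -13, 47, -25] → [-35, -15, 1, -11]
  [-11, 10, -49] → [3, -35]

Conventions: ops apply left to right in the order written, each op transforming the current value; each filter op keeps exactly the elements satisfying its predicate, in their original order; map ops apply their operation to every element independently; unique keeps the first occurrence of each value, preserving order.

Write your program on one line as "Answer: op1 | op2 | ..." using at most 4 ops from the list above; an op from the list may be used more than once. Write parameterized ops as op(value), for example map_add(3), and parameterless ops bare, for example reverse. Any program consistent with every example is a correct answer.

filter_lt(3) | map_add(7) | map_add(7)

Check, running the answer program on each example:
  [-32, -3, 2, 30, 24] -> [-32, -3, 2] -> [-25, 4, 9] -> [-18, 11, 16]
  [-49, 33, 48, 45, -29, -13, 47, -25] -> [-49, -29, -13, -25] -> [-42, -22, -6, -18] -> [-35, -15, 1, -11]
  [-11, 10, -49] -> [-11, -49] -> [-4, -42] -> [3, -35]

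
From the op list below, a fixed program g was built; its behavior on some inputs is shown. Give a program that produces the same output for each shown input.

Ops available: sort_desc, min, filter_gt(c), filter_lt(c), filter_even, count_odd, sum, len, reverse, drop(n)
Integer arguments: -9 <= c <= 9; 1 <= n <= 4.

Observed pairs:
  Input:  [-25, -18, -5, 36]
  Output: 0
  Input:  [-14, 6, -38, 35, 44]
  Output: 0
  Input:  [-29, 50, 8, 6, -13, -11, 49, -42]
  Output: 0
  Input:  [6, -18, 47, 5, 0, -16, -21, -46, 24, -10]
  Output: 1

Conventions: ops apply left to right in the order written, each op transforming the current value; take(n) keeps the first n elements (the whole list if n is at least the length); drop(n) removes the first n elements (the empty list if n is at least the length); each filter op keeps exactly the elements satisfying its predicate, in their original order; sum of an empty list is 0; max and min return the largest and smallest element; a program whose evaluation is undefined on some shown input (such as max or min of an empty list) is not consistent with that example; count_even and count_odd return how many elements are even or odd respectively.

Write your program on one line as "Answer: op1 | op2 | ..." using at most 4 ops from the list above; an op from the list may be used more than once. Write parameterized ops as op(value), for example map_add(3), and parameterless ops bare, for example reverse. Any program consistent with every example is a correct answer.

filter_lt(8) | drop(4) | count_odd

Check, running the answer program on each example:
  [-25, -18, -5, 36] -> [-25, -18, -5] -> [] -> 0
  [-14, 6, -38, 35, 44] -> [-14, 6, -38] -> [] -> 0
  [-29, 50, 8, 6, -13, -11, 49, -42] -> [-29, 6, -13, -11, -42] -> [-42] -> 0
  [6, -18, 47, 5, 0, -16, -21, -46, 24, -10] -> [6, -18, 5, 0, -16, -21, -46, -10] -> [-16, -21, -46, -10] -> 1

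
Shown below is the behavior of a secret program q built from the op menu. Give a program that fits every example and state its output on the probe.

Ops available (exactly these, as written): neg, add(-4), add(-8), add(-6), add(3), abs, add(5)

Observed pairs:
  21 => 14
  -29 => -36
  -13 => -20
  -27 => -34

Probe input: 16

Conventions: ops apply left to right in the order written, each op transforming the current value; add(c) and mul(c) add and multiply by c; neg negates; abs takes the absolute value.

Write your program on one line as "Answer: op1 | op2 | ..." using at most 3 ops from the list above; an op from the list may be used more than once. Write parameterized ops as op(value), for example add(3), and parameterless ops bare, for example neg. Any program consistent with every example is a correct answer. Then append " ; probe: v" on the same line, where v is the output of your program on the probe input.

add(3) | add(-6) | add(-4) ; probe: 9

Check, running the answer program on each example:
  21 -> 24 -> 18 -> 14
  -29 -> -26 -> -32 -> -36
  -13 -> -10 -> -16 -> -20
  -27 -> -24 -> -30 -> -34
  probe: 16 -> 19 -> 13 -> 9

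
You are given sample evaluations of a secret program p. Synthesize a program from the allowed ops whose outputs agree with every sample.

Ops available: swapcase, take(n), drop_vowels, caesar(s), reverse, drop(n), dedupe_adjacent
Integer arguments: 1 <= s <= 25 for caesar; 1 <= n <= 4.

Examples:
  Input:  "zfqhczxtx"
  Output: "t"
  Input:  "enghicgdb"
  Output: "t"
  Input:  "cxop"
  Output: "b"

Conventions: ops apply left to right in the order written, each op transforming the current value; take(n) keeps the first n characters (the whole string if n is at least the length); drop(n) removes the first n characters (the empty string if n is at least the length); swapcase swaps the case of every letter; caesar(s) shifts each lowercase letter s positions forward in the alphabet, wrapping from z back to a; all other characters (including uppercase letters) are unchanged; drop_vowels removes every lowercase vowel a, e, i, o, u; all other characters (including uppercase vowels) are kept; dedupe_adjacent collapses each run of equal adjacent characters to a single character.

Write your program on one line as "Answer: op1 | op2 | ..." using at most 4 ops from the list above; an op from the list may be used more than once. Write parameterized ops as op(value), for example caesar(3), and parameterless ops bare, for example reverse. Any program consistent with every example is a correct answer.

caesar(22) | take(4) | drop(3) | caesar(16)

Check, running the answer program on each example:
  "zfqhczxtx" -> "vbmdyvtpt" -> "vbmd" -> "d" -> "t"
  "enghicgdb" -> "ajcdeyczx" -> "ajcd" -> "d" -> "t"
  "cxop" -> "ytkl" -> "ytkl" -> "l" -> "b"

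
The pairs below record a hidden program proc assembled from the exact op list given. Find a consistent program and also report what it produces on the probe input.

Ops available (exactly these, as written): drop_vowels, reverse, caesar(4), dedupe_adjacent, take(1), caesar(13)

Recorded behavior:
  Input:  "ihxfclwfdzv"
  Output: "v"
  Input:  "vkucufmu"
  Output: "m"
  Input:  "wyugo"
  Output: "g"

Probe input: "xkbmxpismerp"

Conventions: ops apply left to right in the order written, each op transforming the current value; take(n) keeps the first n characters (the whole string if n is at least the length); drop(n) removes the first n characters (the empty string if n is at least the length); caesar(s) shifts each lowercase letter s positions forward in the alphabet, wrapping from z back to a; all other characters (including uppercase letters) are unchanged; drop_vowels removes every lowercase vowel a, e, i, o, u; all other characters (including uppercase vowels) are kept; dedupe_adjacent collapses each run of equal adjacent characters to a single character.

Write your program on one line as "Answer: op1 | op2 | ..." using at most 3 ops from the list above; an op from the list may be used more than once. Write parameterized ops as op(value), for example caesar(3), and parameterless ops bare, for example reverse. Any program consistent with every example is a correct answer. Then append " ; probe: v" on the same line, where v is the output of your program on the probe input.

reverse | drop_vowels | take(1) ; probe: "p"

Check, running the answer program on each example:
  "ihxfclwfdzv" -> "vzdfwlcfxhi" -> "vzdfwlcfxh" -> "v"
  "vkucufmu" -> "umfucukv" -> "mfckv" -> "m"
  "wyugo" -> "oguyw" -> "gyw" -> "g"
  probe: "xkbmxpismerp" -> "premsipxmbkx" -> "prmspxmbkx" -> "p"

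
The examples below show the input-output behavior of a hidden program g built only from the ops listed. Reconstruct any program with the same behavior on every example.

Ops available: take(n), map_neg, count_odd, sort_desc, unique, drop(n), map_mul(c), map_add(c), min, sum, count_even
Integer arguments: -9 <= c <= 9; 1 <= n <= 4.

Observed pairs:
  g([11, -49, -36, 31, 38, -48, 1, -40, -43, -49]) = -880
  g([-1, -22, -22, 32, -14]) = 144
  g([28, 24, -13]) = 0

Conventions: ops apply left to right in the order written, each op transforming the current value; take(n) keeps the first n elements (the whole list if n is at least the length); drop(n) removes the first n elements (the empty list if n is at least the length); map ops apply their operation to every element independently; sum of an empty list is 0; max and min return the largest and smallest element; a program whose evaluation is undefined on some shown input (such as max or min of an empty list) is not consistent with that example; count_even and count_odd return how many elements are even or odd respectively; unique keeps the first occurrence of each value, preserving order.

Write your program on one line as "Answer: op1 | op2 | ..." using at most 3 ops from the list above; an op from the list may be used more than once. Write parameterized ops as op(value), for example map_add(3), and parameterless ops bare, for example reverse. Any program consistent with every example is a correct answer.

drop(3) | map_mul(8) | sum

Check, running the answer program on each example:
  [11, -49, -36, 31, 38, -48, 1, -40, -43, -49] -> [31, 38, -48, 1, -40, -43, -49] -> [248, 304, -384, 8, -320, -344, -392] -> -880
  [-1, -22, -22, 32, -14] -> [32, -14] -> [256, -112] -> 144
  [28, 24, -13] -> [] -> [] -> 0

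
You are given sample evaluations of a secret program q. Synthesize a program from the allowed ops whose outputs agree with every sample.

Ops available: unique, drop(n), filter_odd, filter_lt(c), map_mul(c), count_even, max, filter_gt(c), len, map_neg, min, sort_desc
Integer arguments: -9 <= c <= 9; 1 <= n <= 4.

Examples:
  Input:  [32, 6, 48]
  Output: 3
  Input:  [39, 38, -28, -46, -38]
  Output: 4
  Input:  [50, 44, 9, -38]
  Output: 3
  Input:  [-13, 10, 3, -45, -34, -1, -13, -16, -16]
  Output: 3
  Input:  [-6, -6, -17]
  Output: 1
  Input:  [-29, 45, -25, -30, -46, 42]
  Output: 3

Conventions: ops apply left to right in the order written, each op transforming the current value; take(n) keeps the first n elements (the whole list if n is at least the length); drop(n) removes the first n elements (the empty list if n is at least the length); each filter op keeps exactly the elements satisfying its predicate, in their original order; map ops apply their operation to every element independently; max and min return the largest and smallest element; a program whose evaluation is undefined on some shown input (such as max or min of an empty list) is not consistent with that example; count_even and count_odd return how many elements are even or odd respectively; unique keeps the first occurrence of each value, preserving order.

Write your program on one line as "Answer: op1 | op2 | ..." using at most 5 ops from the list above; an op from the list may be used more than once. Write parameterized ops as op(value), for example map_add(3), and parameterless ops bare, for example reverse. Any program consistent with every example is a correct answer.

map_neg | map_mul(7) | unique | count_even

Check, running the answer program on each example:
  [32, 6, 48] -> [-32, -6, -48] -> [-224, -42, -336] -> [-224, -42, -336] -> 3
  [39, 38, -28, -46, -38] -> [-39, -38, 28, 46, 38] -> [-273, -266, 196, 322, 266] -> [-273, -266, 196, 322, 266] -> 4
  [50, 44, 9, -38] -> [-50, -44, -9, 38] -> [-350, -308, -63, 266] -> [-350, -308, -63, 266] -> 3
  [-13, 10, 3, -45, -34, -1, -13, -16, -16] -> [13, -10, -3, 45, 34, 1, 13, 16, 16] -> [91, -70, -21, 315, 238, 7, 91, 112, 112] -> [91, -70, -21, 315, 238, 7, 112] -> 3
  [-6, -6, -17] -> [6, 6, 17] -> [42, 42, 119] -> [42, 119] -> 1
  [-29, 45, -25, -30, -46, 42] -> [29, -45, 25, 30, 46, -42] -> [203, -315, 175, 210, 322, -294] -> [203, -315, 175, 210, 322, -294] -> 3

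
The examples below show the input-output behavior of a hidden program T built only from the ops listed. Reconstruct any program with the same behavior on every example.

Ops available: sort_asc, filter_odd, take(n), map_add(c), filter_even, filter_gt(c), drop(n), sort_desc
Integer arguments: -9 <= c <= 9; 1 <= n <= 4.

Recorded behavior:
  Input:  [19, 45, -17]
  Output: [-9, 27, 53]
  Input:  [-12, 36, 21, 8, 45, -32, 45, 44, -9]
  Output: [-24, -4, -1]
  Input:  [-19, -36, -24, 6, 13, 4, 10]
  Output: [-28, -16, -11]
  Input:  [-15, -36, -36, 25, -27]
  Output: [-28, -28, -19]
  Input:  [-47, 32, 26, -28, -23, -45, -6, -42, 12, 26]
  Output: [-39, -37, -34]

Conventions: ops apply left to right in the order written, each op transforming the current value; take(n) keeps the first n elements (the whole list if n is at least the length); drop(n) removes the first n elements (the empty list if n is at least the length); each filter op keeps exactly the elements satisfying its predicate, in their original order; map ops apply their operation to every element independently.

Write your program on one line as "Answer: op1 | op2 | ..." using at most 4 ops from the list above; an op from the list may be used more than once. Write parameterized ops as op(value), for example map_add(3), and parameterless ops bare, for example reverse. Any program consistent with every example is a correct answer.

sort_asc | map_add(8) | take(3)

Check, running the answer program on each example:
  [19, 45, -17] -> [-17, 19, 45] -> [-9, 27, 53] -> [-9, 27, 53]
  [-12, 36, 21, 8, 45, -32, 45, 44, -9] -> [-32, -12, -9, 8, 21, 36, 44, 45, 45] -> [-24, -4, -1, 16, 29, 44, 52, 53, 53] -> [-24, -4, -1]
  [-19, -36, -24, 6, 13, 4, 10] -> [-36, -24, -19, 4, 6, 10, 13] -> [-28, -16, -11, 12, 14, 18, 21] -> [-28, -16, -11]
  [-15, -36, -36, 25, -27] -> [-36, -36, -27, -15, 25] -> [-28, -28, -19, -7, 33] -> [-28, -28, -19]
  [-47, 32, 26, -28, -23, -45, -6, -42, 12, 26] -> [-47, -45, -42, -28, -23, -6, 12, 26, 26, 32] -> [-39, -37, -34, -20, -15, 2, 20, 34, 34, 40] -> [-39, -37, -34]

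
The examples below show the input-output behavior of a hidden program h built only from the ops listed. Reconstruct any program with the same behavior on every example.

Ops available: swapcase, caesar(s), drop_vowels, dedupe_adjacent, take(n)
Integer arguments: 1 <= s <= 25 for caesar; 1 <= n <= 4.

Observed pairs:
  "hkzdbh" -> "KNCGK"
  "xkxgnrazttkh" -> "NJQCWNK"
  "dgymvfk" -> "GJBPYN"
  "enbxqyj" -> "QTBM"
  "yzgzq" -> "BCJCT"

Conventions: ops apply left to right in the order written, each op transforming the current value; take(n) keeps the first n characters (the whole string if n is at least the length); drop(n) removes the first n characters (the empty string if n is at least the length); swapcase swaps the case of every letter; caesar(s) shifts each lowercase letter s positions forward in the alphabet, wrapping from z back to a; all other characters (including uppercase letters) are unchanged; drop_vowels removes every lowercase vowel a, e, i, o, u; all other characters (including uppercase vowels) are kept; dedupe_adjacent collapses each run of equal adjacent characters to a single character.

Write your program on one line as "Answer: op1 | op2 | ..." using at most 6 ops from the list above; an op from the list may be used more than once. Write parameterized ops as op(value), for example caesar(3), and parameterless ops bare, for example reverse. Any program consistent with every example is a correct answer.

drop_vowels | dedupe_adjacent | caesar(2) | caesar(1) | drop_vowels | swapcase

Check, running the answer program on each example:
  "hkzdbh" -> "hkzdbh" -> "hkzdbh" -> "jmbfdj" -> "kncgek" -> "kncgk" -> "KNCGK"
  "xkxgnrazttkh" -> "xkxgnrzttkh" -> "xkxgnrztkh" -> "zmziptbvmj" -> "anajqucwnk" -> "njqcwnk" -> "NJQCWNK"
  "dgymvfk" -> "dgymvfk" -> "dgymvfk" -> "fiaoxhm" -> "gjbpyin" -> "gjbpyn" -> "GJBPYN"
  "enbxqyj" -> "nbxqyj" -> "nbxqyj" -> "pdzsal" -> "qeatbm" -> "qtbm" -> "QTBM"
  "yzgzq" -> "yzgzq" -> "yzgzq" -> "abibs" -> "bcjct" -> "bcjct" -> "BCJCT"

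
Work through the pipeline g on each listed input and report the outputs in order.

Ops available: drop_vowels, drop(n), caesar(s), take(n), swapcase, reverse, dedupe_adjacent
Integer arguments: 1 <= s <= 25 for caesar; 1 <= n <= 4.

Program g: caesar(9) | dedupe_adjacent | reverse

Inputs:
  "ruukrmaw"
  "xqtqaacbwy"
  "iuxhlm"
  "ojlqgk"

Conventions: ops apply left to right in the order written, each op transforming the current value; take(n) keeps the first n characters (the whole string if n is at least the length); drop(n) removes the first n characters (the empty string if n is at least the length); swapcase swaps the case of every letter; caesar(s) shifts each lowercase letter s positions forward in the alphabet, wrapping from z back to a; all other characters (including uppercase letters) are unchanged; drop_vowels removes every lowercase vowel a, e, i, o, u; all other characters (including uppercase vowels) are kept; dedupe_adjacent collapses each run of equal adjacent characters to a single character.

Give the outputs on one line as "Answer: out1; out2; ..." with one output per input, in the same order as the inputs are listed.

"fjvatda"; "hfkljzczg"; "vuqgdr"; "tpzusx"

Execution, op by op:
  "ruukrmaw" -> "addtavjf" -> "adtavjf" -> "fjvatda"
  "xqtqaacbwy" -> "gzczjjlkfh" -> "gzczjlkfh" -> "hfkljzczg"
  "iuxhlm" -> "rdgquv" -> "rdgquv" -> "vuqgdr"
  "ojlqgk" -> "xsuzpt" -> "xsuzpt" -> "tpzusx"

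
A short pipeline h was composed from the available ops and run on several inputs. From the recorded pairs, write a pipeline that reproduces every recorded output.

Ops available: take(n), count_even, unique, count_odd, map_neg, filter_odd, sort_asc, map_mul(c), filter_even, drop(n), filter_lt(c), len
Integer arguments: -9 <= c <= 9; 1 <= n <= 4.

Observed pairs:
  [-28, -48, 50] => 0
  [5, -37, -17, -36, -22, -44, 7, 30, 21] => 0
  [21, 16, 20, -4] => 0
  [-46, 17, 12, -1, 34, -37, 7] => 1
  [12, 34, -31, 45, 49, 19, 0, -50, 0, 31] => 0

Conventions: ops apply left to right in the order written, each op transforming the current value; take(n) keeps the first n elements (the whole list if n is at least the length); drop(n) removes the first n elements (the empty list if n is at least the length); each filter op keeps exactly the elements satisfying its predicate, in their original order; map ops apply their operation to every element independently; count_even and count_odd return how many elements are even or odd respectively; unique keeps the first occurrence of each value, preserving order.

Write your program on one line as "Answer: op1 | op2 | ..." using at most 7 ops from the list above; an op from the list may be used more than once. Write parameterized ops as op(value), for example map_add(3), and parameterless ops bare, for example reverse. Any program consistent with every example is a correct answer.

map_mul(5) | map_mul(3) | sort_asc | take(3) | drop(2) | count_odd

Check, running the answer program on each example:
  [-28, -48, 50] -> [-140, -240, 250] -> [-420, -720, 750] -> [-720, -420, 750] -> [-720, -420, 750] -> [750] -> 0
  [5, -37, -17, -36, -22, -44, 7, 30, 21] -> [25, -185, -85, -180, -110, -220, 35, 150, 105] -> [75, -555, -255, -540, -330, -660, 105, 450, 315] -> [-660, -555, -540, -330, -255, 75, 105, 315, 450] -> [-660, -555, -540] -> [-540] -> 0
  [21, 16, 20, -4] -> [105, 80, 100, -20] -> [315, 240, 300, -60] -> [-60, 240, 300, 315] -> [-60, 240, 300] -> [300] -> 0
  [-46, 17, 12, -1, 34, -37, 7] -> [-230, 85, 60, -5, 170, -185, 35] -> [-690, 255, 180, -15, 510, -555, 105] -> [-690, -555, -15, 105, 180, 255, 510] -> [-690, -555, -15] -> [-15] -> 1
  [12, 34, -31, 45, 49, 19, 0, -50, 0, 31] -> [60, 170, -155, 225, 245, 95, 0, -250, 0, 155] -> [180, 510, -465, 675, 735, 285, 0, -750, 0, 465] -> [-750, -465, 0, 0, 180, 285, 465, 510, 675, 735] -> [-750, -465, 0] -> [0] -> 0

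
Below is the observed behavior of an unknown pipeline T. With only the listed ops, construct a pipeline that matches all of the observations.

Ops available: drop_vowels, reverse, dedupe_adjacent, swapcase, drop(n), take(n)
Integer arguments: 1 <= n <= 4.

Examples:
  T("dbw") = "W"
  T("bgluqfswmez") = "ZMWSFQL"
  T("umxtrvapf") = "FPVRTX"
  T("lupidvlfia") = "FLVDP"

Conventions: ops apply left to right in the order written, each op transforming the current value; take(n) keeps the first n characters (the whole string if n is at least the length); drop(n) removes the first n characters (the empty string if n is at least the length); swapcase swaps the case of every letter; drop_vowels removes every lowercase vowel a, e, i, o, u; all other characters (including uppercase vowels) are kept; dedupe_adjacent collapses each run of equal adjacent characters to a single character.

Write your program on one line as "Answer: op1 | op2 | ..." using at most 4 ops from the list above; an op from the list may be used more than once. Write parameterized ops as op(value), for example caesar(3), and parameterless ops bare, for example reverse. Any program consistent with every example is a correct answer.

drop(2) | drop_vowels | reverse | swapcase

Check, running the answer program on each example:
  "dbw" -> "w" -> "w" -> "w" -> "W"
  "bgluqfswmez" -> "luqfswmez" -> "lqfswmz" -> "zmwsfql" -> "ZMWSFQL"
  "umxtrvapf" -> "xtrvapf" -> "xtrvpf" -> "fpvrtx" -> "FPVRTX"
  "lupidvlfia" -> "pidvlfia" -> "pdvlf" -> "flvdp" -> "FLVDP"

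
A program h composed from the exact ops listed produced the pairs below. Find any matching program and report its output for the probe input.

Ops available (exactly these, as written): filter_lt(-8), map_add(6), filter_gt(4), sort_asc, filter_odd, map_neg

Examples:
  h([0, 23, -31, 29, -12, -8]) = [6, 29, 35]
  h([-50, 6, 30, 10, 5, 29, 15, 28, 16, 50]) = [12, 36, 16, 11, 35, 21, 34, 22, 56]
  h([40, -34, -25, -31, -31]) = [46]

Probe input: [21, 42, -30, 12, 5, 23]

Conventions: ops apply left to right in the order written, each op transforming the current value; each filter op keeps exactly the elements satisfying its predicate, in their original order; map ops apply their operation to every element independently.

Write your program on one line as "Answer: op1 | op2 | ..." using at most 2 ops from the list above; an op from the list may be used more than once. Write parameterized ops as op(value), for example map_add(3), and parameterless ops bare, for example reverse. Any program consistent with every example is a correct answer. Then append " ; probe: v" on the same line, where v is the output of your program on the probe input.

map_add(6) | filter_gt(4) ; probe: [27, 48, 18, 11, 29]

Check, running the answer program on each example:
  [0, 23, -31, 29, -12, -8] -> [6, 29, -25, 35, -6, -2] -> [6, 29, 35]
  [-50, 6, 30, 10, 5, 29, 15, 28, 16, 50] -> [-44, 12, 36, 16, 11, 35, 21, 34, 22, 56] -> [12, 36, 16, 11, 35, 21, 34, 22, 56]
  [40, -34, -25, -31, -31] -> [46, -28, -19, -25, -25] -> [46]
  probe: [21, 42, -30, 12, 5, 23] -> [27, 48, -24, 18, 11, 29] -> [27, 48, 18, 11, 29]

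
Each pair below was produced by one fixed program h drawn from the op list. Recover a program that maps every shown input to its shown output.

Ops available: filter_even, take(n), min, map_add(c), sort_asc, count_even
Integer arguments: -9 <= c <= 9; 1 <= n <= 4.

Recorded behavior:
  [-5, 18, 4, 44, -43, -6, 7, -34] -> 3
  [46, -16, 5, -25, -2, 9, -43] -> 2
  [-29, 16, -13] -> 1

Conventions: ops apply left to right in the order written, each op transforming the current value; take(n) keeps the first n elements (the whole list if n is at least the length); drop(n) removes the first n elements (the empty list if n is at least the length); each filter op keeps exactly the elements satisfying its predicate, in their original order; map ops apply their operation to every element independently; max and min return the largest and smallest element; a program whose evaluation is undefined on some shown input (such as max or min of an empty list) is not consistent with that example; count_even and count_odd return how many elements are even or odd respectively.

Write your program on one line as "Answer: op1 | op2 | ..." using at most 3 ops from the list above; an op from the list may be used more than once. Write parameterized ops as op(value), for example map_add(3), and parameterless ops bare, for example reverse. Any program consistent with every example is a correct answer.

take(4) | count_even

Check, running the answer program on each example:
  [-5, 18, 4, 44, -43, -6, 7, -34] -> [-5, 18, 4, 44] -> 3
  [46, -16, 5, -25, -2, 9, -43] -> [46, -16, 5, -25] -> 2
  [-29, 16, -13] -> [-29, 16, -13] -> 1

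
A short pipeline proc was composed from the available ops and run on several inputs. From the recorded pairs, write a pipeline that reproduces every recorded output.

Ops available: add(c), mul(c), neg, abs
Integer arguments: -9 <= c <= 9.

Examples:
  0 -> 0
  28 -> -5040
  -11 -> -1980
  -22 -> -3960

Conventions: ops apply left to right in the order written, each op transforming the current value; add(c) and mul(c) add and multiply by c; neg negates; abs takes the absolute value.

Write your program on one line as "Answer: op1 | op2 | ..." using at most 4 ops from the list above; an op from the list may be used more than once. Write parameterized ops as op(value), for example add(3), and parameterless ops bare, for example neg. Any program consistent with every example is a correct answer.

abs | mul(6) | mul(-6) | mul(5)

Check, running the answer program on each example:
  0 -> 0 -> 0 -> 0 -> 0
  28 -> 28 -> 168 -> -1008 -> -5040
  -11 -> 11 -> 66 -> -396 -> -1980
  -22 -> 22 -> 132 -> -792 -> -3960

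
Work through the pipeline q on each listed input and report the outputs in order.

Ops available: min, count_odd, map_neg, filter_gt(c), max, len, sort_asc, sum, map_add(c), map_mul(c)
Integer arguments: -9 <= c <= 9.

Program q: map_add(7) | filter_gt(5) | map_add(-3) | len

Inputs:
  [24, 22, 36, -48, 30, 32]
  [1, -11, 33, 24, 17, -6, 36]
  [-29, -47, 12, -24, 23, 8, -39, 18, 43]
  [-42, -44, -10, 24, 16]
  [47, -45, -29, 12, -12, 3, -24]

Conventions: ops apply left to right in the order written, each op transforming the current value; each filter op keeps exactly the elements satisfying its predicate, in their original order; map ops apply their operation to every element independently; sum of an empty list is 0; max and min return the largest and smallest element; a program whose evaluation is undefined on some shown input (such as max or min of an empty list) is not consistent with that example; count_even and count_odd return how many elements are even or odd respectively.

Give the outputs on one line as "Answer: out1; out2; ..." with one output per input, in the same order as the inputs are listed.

5; 5; 5; 2; 3

Execution, op by op:
  [24, 22, 36, -48, 30, 32] -> [31, 29, 43, -41, 37, 39] -> [31, 29, 43, 37, 39] -> [28, 26, 40, 34, 36] -> 5
  [1, -11, 33, 24, 17, -6, 36] -> [8, -4, 40, 31, 24, 1, 43] -> [8, 40, 31, 24, 43] -> [5, 37, 28, 21, 40] -> 5
  [-29, -47, 12, -24, 23, 8, -39, 18, 43] -> [-22, -40, 19, -17, 30, 15, -32, 25, 50] -> [19, 30, 15, 25, 50] -> [16, 27, 12, 22, 47] -> 5
  [-42, -44, -10, 24, 16] -> [-35, -37, -3, 31, 23] -> [31, 23] -> [28, 20] -> 2
  [47, -45, -29, 12, -12, 3, -24] -> [54, -38, -22, 19, -5, 10, -17] -> [54, 19, 10] -> [51, 16, 7] -> 3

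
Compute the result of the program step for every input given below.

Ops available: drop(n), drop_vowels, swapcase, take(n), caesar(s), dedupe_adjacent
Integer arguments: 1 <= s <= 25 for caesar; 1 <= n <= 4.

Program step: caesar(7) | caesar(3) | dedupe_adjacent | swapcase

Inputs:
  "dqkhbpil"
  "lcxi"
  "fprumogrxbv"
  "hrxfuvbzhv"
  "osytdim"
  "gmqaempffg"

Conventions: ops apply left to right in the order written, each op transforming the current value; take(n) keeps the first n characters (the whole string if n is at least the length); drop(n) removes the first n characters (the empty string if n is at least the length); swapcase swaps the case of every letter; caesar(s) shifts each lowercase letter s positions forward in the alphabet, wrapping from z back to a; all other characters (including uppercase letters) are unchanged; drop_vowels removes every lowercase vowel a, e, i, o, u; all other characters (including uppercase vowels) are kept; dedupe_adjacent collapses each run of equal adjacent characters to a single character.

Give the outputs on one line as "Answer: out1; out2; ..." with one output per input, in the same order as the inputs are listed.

"NAURLZSV"; "VMHS"; "PZBEWYQBHLF"; "RBHPEFLJRF"; "YCIDNSW"; "QWAKOWZPQ"

Execution, op by op:
  "dqkhbpil" -> "kxroiwps" -> "naurlzsv" -> "naurlzsv" -> "NAURLZSV"
  "lcxi" -> "sjep" -> "vmhs" -> "vmhs" -> "VMHS"
  "fprumogrxbv" -> "mwybtvnyeic" -> "pzbewyqbhlf" -> "pzbewyqbhlf" -> "PZBEWYQBHLF"
  "hrxfuvbzhv" -> "oyembcigoc" -> "rbhpefljrf" -> "rbhpefljrf" -> "RBHPEFLJRF"
  "osytdim" -> "vzfakpt" -> "ycidnsw" -> "ycidnsw" -> "YCIDNSW"
  "gmqaempffg" -> "ntxhltwmmn" -> "qwakowzppq" -> "qwakowzpq" -> "QWAKOWZPQ"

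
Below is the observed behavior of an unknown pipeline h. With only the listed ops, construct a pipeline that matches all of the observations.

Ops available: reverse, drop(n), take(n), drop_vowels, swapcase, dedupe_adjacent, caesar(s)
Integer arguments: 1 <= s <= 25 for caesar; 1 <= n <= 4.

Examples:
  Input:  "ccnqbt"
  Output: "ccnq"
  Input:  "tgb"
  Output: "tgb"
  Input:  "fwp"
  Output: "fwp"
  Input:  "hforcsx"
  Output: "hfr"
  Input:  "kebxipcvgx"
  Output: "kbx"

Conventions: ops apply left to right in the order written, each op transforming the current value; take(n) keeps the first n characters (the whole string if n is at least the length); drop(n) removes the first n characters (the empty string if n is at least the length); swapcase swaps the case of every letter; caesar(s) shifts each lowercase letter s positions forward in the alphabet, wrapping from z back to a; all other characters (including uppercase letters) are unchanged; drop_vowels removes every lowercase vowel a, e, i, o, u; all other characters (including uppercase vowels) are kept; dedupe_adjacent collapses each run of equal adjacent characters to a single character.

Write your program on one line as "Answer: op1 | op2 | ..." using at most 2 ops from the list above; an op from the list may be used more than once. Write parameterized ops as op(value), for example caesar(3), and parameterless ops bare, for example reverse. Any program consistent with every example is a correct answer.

take(4) | drop_vowels

Check, running the answer program on each example:
  "ccnqbt" -> "ccnq" -> "ccnq"
  "tgb" -> "tgb" -> "tgb"
  "fwp" -> "fwp" -> "fwp"
  "hforcsx" -> "hfor" -> "hfr"
  "kebxipcvgx" -> "kebx" -> "kbx"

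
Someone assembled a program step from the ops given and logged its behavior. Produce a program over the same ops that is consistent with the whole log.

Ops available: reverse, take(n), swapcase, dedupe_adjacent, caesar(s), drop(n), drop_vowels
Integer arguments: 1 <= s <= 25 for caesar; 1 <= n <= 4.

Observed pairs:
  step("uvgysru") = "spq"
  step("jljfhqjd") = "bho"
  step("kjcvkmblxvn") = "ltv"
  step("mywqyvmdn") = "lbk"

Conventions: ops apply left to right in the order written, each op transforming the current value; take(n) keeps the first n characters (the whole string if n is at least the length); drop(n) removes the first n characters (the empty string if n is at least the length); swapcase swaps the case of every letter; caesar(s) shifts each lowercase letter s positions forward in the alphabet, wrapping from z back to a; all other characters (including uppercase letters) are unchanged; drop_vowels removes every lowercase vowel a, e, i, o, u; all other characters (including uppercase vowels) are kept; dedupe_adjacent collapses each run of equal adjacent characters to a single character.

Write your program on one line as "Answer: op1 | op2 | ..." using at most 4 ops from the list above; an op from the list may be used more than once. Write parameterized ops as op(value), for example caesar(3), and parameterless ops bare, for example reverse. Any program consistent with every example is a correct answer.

reverse | take(3) | caesar(24)

Check, running the answer program on each example:
  "uvgysru" -> "ursygvu" -> "urs" -> "spq"
  "jljfhqjd" -> "djqhfjlj" -> "djq" -> "bho"
  "kjcvkmblxvn" -> "nvxlbmkvcjk" -> "nvx" -> "ltv"
  "mywqyvmdn" -> "ndmvyqwym" -> "ndm" -> "lbk"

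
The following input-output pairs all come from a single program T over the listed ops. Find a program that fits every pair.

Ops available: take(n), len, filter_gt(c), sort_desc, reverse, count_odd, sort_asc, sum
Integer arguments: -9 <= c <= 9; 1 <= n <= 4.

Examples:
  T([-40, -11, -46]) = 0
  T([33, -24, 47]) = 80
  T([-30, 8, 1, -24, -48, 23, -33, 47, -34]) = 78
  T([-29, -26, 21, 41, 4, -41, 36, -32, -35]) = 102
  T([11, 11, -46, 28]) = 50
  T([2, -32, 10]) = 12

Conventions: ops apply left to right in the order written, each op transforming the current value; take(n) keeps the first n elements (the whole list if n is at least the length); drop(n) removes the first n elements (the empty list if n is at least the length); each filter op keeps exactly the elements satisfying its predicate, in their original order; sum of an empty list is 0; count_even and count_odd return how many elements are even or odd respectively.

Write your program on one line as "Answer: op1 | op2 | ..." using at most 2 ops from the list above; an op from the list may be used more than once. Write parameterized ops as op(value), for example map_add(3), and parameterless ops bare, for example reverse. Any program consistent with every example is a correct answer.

filter_gt(1) | sum

Check, running the answer program on each example:
  [-40, -11, -46] -> [] -> 0
  [33, -24, 47] -> [33, 47] -> 80
  [-30, 8, 1, -24, -48, 23, -33, 47, -34] -> [8, 23, 47] -> 78
  [-29, -26, 21, 41, 4, -41, 36, -32, -35] -> [21, 41, 4, 36] -> 102
  [11, 11, -46, 28] -> [11, 11, 28] -> 50
  [2, -32, 10] -> [2, 10] -> 12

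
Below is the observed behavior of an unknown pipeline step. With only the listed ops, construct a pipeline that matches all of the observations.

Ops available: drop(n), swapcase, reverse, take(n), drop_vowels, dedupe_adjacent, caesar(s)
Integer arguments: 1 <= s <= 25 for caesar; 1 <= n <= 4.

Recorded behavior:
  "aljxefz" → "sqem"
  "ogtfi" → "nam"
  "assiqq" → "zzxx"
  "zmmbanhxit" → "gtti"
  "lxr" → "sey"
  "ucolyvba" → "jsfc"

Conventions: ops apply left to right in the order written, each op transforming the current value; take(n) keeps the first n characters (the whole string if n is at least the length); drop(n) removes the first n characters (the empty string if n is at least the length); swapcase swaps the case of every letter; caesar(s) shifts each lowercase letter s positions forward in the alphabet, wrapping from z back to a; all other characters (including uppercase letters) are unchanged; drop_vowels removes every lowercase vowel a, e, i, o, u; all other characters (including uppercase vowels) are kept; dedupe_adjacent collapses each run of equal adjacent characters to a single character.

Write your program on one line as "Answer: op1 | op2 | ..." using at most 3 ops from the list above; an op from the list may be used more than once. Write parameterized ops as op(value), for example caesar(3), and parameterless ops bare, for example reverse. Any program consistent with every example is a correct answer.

drop_vowels | take(4) | caesar(7)

Check, running the answer program on each example:
  "aljxefz" -> "ljxfz" -> "ljxf" -> "sqem"
  "ogtfi" -> "gtf" -> "gtf" -> "nam"
  "assiqq" -> "ssqq" -> "ssqq" -> "zzxx"
  "zmmbanhxit" -> "zmmbnhxt" -> "zmmb" -> "gtti"
  "lxr" -> "lxr" -> "lxr" -> "sey"
  "ucolyvba" -> "clyvb" -> "clyv" -> "jsfc"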